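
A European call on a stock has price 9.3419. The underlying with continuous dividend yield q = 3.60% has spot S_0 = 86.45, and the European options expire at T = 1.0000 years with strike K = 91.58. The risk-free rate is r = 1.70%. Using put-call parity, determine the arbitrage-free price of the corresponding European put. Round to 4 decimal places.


Put-call parity: C - P = S_0 * exp(-qT) - K * exp(-rT).
S_0 * exp(-qT) = 86.4500 * 0.96464029 = 83.39315337
K * exp(-rT) = 91.5800 * 0.98314368 = 90.03629864
P = C - S*exp(-qT) + K*exp(-rT)
P = 9.3419 - 83.39315337 + 90.03629864 = 15.9850

Answer: Put price = 15.9850


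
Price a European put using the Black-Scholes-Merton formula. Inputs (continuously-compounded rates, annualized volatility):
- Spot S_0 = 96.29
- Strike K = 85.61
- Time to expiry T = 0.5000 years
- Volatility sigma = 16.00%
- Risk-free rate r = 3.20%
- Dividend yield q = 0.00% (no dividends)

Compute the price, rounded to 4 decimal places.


Answer: Price = 0.5943

Derivation:
d1 = (ln(S/K) + (r - q + 0.5*sigma^2) * T) / (sigma * sqrt(T)) = 1.23710428
d2 = d1 - sigma * sqrt(T) = 1.12396720
exp(-rT) = 0.98412732; exp(-qT) = 1.00000000
P = K * exp(-rT) * N(-d2) - S_0 * exp(-qT) * N(-d1)
N(-d1) = 0.10802418; N(-d2) = 0.13051347
P = 85.6100 * 0.98412732 * 0.13051347 - 96.2900 * 1.00000000 * 0.10802418 = 0.5943


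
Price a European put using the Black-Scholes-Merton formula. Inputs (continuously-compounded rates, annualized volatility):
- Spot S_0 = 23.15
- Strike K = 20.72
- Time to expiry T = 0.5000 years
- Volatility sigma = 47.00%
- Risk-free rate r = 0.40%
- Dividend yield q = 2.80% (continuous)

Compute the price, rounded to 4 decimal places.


Answer: Price = 1.9211

Derivation:
d1 = (ln(S/K) + (r - q + 0.5*sigma^2) * T) / (sigma * sqrt(T)) = 0.46374278
d2 = d1 - sigma * sqrt(T) = 0.13140260
exp(-rT) = 0.99800200; exp(-qT) = 0.98609754
P = K * exp(-rT) * N(-d2) - S_0 * exp(-qT) * N(-d1)
N(-d1) = 0.32141602; N(-d2) = 0.44772842
P = 20.7200 * 0.99800200 * 0.44772842 - 23.1500 * 0.98609754 * 0.32141602 = 1.9211


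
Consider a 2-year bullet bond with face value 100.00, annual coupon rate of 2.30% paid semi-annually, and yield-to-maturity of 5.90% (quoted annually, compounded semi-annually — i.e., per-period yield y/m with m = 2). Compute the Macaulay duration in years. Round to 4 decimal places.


Coupon per period c = face * coupon_rate / m = 1.150000
Periods per year m = 2; per-period yield y/m = 0.029500
Number of cashflows N = 4
Cashflows (t years, CF_t, discount factor 1/(1+y/m)^(m*t), PV):
  t = 0.5000: CF_t = 1.150000, DF = 0.971345, PV = 1.117047
  t = 1.0000: CF_t = 1.150000, DF = 0.943512, PV = 1.085038
  t = 1.5000: CF_t = 1.150000, DF = 0.916476, PV = 1.053947
  t = 2.0000: CF_t = 101.150000, DF = 0.890214, PV = 90.045183
Price P = sum_t PV_t = 93.301215
Macaulay numerator sum_t t * PV_t:
  t * PV_t at t = 0.5000: 0.558524
  t * PV_t at t = 1.0000: 1.085038
  t * PV_t at t = 1.5000: 1.580921
  t * PV_t at t = 2.0000: 180.090365
Macaulay duration D = (sum_t t * PV_t) / P = 183.314848 / 93.301215 = 1.964764

Answer: Macaulay duration = 1.9648 years


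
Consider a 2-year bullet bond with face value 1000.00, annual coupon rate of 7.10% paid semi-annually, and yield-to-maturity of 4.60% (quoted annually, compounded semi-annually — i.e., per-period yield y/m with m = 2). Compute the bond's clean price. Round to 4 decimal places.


Coupon per period c = face * coupon_rate / m = 35.500000
Periods per year m = 2; per-period yield y/m = 0.023000
Number of cashflows N = 4
Cashflows (t years, CF_t, discount factor 1/(1+y/m)^(m*t), PV):
  t = 0.5000: CF_t = 35.500000, DF = 0.977517, PV = 34.701857
  t = 1.0000: CF_t = 35.500000, DF = 0.955540, PV = 33.921659
  t = 1.5000: CF_t = 35.500000, DF = 0.934056, PV = 33.159002
  t = 2.0000: CF_t = 1035.500000, DF = 0.913056, PV = 945.469598
Price P = sum_t PV_t = 1047.252116

Answer: Price = 1047.2521


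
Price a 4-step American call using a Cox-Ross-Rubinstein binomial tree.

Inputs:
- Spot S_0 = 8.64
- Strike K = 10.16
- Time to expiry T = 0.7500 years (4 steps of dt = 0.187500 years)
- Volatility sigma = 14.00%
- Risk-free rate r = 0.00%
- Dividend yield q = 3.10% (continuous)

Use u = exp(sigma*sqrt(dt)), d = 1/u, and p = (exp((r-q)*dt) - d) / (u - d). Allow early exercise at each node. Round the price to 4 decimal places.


Answer: Price = V(0,0) = 0.0311

Derivation:
dt = T/N = 0.187500
u = exp(sigma*sqrt(dt)) = 1.062497; d = 1/u = 0.941179
p = (exp((r-q)*dt) - d) / (u - d) = 0.437077
Discount per step: exp(-r*dt) = 1.000000
Stock lattice S(k, i) with i counting down-moves:
  k=0: S(0,0) = 8.6400
  k=1: S(1,0) = 9.1800; S(1,1) = 8.1318
  k=2: S(2,0) = 9.7537; S(2,1) = 8.6400; S(2,2) = 7.6535
  k=3: S(3,0) = 10.3633; S(3,1) = 9.1800; S(3,2) = 8.1318; S(3,3) = 7.2033
  k=4: S(4,0) = 11.0109; S(4,1) = 9.7537; S(4,2) = 8.6400; S(4,3) = 7.6535; S(4,4) = 6.7796
Terminal payoffs V(N, i) = max(S_T - K, 0):
  V(4,0) = 0.850944; V(4,1) = 0.000000; V(4,2) = 0.000000; V(4,3) = 0.000000; V(4,4) = 0.000000
Backward induction: V(k, i) = exp(-r*dt) * [p * V(k+1, i) + (1-p) * V(k+1, i+1)]; then take max(V_cont, immediate exercise) for American.
  V(3,0) = exp(-r*dt) * [p*0.850944 + (1-p)*0.000000] = 0.371928; exercise = 0.203271; V(3,0) = max -> 0.371928
  V(3,1) = exp(-r*dt) * [p*0.000000 + (1-p)*0.000000] = 0.000000; exercise = 0.000000; V(3,1) = max -> 0.000000
  V(3,2) = exp(-r*dt) * [p*0.000000 + (1-p)*0.000000] = 0.000000; exercise = 0.000000; V(3,2) = max -> 0.000000
  V(3,3) = exp(-r*dt) * [p*0.000000 + (1-p)*0.000000] = 0.000000; exercise = 0.000000; V(3,3) = max -> 0.000000
  V(2,0) = exp(-r*dt) * [p*0.371928 + (1-p)*0.000000] = 0.162561; exercise = 0.000000; V(2,0) = max -> 0.162561
  V(2,1) = exp(-r*dt) * [p*0.000000 + (1-p)*0.000000] = 0.000000; exercise = 0.000000; V(2,1) = max -> 0.000000
  V(2,2) = exp(-r*dt) * [p*0.000000 + (1-p)*0.000000] = 0.000000; exercise = 0.000000; V(2,2) = max -> 0.000000
  V(1,0) = exp(-r*dt) * [p*0.162561 + (1-p)*0.000000] = 0.071052; exercise = 0.000000; V(1,0) = max -> 0.071052
  V(1,1) = exp(-r*dt) * [p*0.000000 + (1-p)*0.000000] = 0.000000; exercise = 0.000000; V(1,1) = max -> 0.000000
  V(0,0) = exp(-r*dt) * [p*0.071052 + (1-p)*0.000000] = 0.031055; exercise = 0.000000; V(0,0) = max -> 0.031055


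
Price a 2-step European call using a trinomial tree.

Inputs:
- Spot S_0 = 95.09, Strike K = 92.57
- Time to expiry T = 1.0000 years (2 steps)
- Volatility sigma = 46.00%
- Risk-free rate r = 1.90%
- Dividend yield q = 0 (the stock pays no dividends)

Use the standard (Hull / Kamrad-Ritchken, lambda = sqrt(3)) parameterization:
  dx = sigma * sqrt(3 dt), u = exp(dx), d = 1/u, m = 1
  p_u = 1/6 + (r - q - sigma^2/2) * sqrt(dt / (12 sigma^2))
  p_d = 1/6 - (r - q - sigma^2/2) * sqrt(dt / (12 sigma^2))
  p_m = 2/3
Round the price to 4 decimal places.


Answer: Price = V(0,0) = 16.9493

Derivation:
dt = T/N = 0.500000; dx = sigma*sqrt(3*dt) = 0.563383
u = exp(dx) = 1.756604; d = 1/u = 0.569280
p_u = 0.128149, p_m = 0.666667, p_d = 0.205184
Discount per step: exp(-r*dt) = 0.990545
Stock lattice S(k, j) with j the centered position index:
  k=0: S(0,+0) = 95.0900
  k=1: S(1,-1) = 54.1328; S(1,+0) = 95.0900; S(1,+1) = 167.0355
  k=2: S(2,-2) = 30.8168; S(2,-1) = 54.1328; S(2,+0) = 95.0900; S(2,+1) = 167.0355; S(2,+2) = 293.4153
Terminal payoffs V(N, j) = max(S_T - K, 0):
  V(2,-2) = 0.000000; V(2,-1) = 0.000000; V(2,+0) = 2.520000; V(2,+1) = 74.465515; V(2,+2) = 200.845324
Backward induction: V(k, j) = exp(-r*dt) * [p_u * V(k+1, j+1) + p_m * V(k+1, j) + p_d * V(k+1, j-1)]
  V(1,-1) = exp(-r*dt) * [p_u*2.520000 + p_m*0.000000 + p_d*0.000000] = 0.319883
  V(1,+0) = exp(-r*dt) * [p_u*74.465515 + p_m*2.520000 + p_d*0.000000] = 11.116595
  V(1,+1) = exp(-r*dt) * [p_u*200.845324 + p_m*74.465515 + p_d*2.520000] = 75.181308
  V(0,+0) = exp(-r*dt) * [p_u*75.181308 + p_m*11.116595 + p_d*0.319883] = 16.949346


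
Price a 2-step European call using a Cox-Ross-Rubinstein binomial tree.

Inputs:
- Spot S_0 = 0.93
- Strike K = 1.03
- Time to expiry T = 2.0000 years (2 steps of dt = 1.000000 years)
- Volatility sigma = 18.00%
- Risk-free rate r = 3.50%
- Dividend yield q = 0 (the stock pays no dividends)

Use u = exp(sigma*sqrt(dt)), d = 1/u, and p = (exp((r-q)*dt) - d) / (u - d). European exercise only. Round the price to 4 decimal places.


dt = T/N = 1.000000
u = exp(sigma*sqrt(dt)) = 1.197217; d = 1/u = 0.835270
p = (exp((r-q)*dt) - d) / (u - d) = 0.553532
Discount per step: exp(-r*dt) = 0.965605
Stock lattice S(k, i) with i counting down-moves:
  k=0: S(0,0) = 0.9300
  k=1: S(1,0) = 1.1134; S(1,1) = 0.7768
  k=2: S(2,0) = 1.3330; S(2,1) = 0.9300; S(2,2) = 0.6488
Terminal payoffs V(N, i) = max(S_T - K, 0):
  V(2,0) = 0.302996; V(2,1) = 0.000000; V(2,2) = 0.000000
Backward induction: V(k, i) = exp(-r*dt) * [p * V(k+1, i) + (1-p) * V(k+1, i+1)].
  V(1,0) = exp(-r*dt) * [p*0.302996 + (1-p)*0.000000] = 0.161950
  V(1,1) = exp(-r*dt) * [p*0.000000 + (1-p)*0.000000] = 0.000000
  V(0,0) = exp(-r*dt) * [p*0.161950 + (1-p)*0.000000] = 0.086561

Answer: Price = V(0,0) = 0.0866


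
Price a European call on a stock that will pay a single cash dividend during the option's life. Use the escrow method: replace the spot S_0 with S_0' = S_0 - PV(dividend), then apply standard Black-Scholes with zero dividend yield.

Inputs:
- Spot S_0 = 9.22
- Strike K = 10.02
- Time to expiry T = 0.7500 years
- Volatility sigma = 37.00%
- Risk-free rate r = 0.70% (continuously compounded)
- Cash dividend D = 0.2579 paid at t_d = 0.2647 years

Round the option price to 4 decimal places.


Answer: Price = 0.7673

Derivation:
PV(D) = D * exp(-r * t_d) = 0.2579 * 0.99814882 = 0.25742258
S_0' = S_0 - PV(D) = 9.2200 - 0.25742258 = 8.96257742
d1 = (ln(S_0'/K) + (r + sigma^2/2)*T) / (sigma*sqrt(T)) = -0.17145041
d2 = d1 - sigma*sqrt(T) = -0.49187981
exp(-rT) = 0.99476376
N(d1) = 0.43193481; N(d2) = 0.31140216
C = S_0' * N(d1) - K * exp(-rT) * N(d2) = 8.96257742 * 0.43193481 - 10.0200 * 0.99476376 * 0.31140216 = 0.7673


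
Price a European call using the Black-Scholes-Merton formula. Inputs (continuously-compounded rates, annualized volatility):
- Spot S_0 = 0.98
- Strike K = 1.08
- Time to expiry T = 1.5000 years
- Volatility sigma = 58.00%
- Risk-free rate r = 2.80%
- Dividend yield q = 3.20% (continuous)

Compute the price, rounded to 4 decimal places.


Answer: Price = 0.2253

Derivation:
d1 = (ln(S/K) + (r - q + 0.5*sigma^2) * T) / (sigma * sqrt(T)) = 0.20994696
d2 = d1 - sigma * sqrt(T) = -0.50040506
exp(-rT) = 0.95886978; exp(-qT) = 0.95313379
C = S_0 * exp(-qT) * N(d1) - K * exp(-rT) * N(d2)
N(d1) = 0.58314547; N(d2) = 0.30839495
C = 0.9800 * 0.95313379 * 0.58314547 - 1.0800 * 0.95886978 * 0.30839495 = 0.2253


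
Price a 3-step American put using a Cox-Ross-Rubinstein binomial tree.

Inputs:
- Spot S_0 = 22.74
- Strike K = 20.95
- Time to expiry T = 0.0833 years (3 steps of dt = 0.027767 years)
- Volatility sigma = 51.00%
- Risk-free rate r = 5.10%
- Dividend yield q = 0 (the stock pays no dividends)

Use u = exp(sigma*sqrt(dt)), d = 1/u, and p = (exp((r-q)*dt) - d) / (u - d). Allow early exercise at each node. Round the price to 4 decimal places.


dt = T/N = 0.027767
u = exp(sigma*sqrt(dt)) = 1.088699; d = 1/u = 0.918528
p = (exp((r-q)*dt) - d) / (u - d) = 0.487095
Discount per step: exp(-r*dt) = 0.998585
Stock lattice S(k, i) with i counting down-moves:
  k=0: S(0,0) = 22.7400
  k=1: S(1,0) = 24.7570; S(1,1) = 20.8873
  k=2: S(2,0) = 26.9529; S(2,1) = 22.7400; S(2,2) = 19.1856
  k=3: S(3,0) = 29.3436; S(3,1) = 24.7570; S(3,2) = 20.8873; S(3,3) = 17.6225
Terminal payoffs V(N, i) = max(K - S_T, 0):
  V(3,0) = 0.000000; V(3,1) = 0.000000; V(3,2) = 0.062676; V(3,3) = 3.327500
Backward induction: V(k, i) = exp(-r*dt) * [p * V(k+1, i) + (1-p) * V(k+1, i+1)]; then take max(V_cont, immediate exercise) for American.
  V(2,0) = exp(-r*dt) * [p*0.000000 + (1-p)*0.000000] = 0.000000; exercise = 0.000000; V(2,0) = max -> 0.000000
  V(2,1) = exp(-r*dt) * [p*0.000000 + (1-p)*0.062676] = 0.032101; exercise = 0.000000; V(2,1) = max -> 0.032101
  V(2,2) = exp(-r*dt) * [p*0.062676 + (1-p)*3.327500] = 1.734763; exercise = 1.764410; V(2,2) = max -> 1.764410
  V(1,0) = exp(-r*dt) * [p*0.000000 + (1-p)*0.032101] = 0.016442; exercise = 0.000000; V(1,0) = max -> 0.016442
  V(1,1) = exp(-r*dt) * [p*0.032101 + (1-p)*1.764410] = 0.919309; exercise = 0.062676; V(1,1) = max -> 0.919309
  V(0,0) = exp(-r*dt) * [p*0.016442 + (1-p)*0.919309] = 0.478849; exercise = 0.000000; V(0,0) = max -> 0.478849

Answer: Price = V(0,0) = 0.4788


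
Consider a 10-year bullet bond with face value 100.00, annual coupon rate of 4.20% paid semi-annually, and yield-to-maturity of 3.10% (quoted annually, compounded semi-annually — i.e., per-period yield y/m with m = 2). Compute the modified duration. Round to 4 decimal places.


Coupon per period c = face * coupon_rate / m = 2.100000
Periods per year m = 2; per-period yield y/m = 0.015500
Number of cashflows N = 20
Cashflows (t years, CF_t, discount factor 1/(1+y/m)^(m*t), PV):
  t = 0.5000: CF_t = 2.100000, DF = 0.984737, PV = 2.067947
  t = 1.0000: CF_t = 2.100000, DF = 0.969706, PV = 2.036383
  t = 1.5000: CF_t = 2.100000, DF = 0.954905, PV = 2.005301
  t = 2.0000: CF_t = 2.100000, DF = 0.940330, PV = 1.974693
  t = 2.5000: CF_t = 2.100000, DF = 0.925977, PV = 1.944552
  t = 3.0000: CF_t = 2.100000, DF = 0.911844, PV = 1.914872
  t = 3.5000: CF_t = 2.100000, DF = 0.897926, PV = 1.885644
  t = 4.0000: CF_t = 2.100000, DF = 0.884220, PV = 1.856863
  t = 4.5000: CF_t = 2.100000, DF = 0.870724, PV = 1.828521
  t = 5.0000: CF_t = 2.100000, DF = 0.857434, PV = 1.800611
  t = 5.5000: CF_t = 2.100000, DF = 0.844347, PV = 1.773128
  t = 6.0000: CF_t = 2.100000, DF = 0.831459, PV = 1.746064
  t = 6.5000: CF_t = 2.100000, DF = 0.818768, PV = 1.719413
  t = 7.0000: CF_t = 2.100000, DF = 0.806271, PV = 1.693169
  t = 7.5000: CF_t = 2.100000, DF = 0.793964, PV = 1.667325
  t = 8.0000: CF_t = 2.100000, DF = 0.781846, PV = 1.641876
  t = 8.5000: CF_t = 2.100000, DF = 0.769912, PV = 1.616816
  t = 9.0000: CF_t = 2.100000, DF = 0.758161, PV = 1.592138
  t = 9.5000: CF_t = 2.100000, DF = 0.746589, PV = 1.567836
  t = 10.0000: CF_t = 102.100000, DF = 0.735193, PV = 75.063219
Price P = sum_t PV_t = 109.396373
First compute Macaulay numerator sum_t t * PV_t:
  t * PV_t at t = 0.5000: 1.033973
  t * PV_t at t = 1.0000: 2.036383
  t * PV_t at t = 1.5000: 3.007951
  t * PV_t at t = 2.0000: 3.949386
  t * PV_t at t = 2.5000: 4.861381
  t * PV_t at t = 3.0000: 5.744616
  t * PV_t at t = 3.5000: 6.599755
  t * PV_t at t = 4.0000: 7.427452
  t * PV_t at t = 4.5000: 8.228344
  t * PV_t at t = 5.0000: 9.003057
  t * PV_t at t = 5.5000: 9.752204
  t * PV_t at t = 6.0000: 10.476384
  t * PV_t at t = 6.5000: 11.176185
  t * PV_t at t = 7.0000: 11.852183
  t * PV_t at t = 7.5000: 12.504941
  t * PV_t at t = 8.0000: 13.135011
  t * PV_t at t = 8.5000: 13.742934
  t * PV_t at t = 9.0000: 14.329238
  t * PV_t at t = 9.5000: 14.894443
  t * PV_t at t = 10.0000: 750.632194
Macaulay duration D = 914.388017 / 109.396373 = 8.358486
Modified duration = D / (1 + y/m) = 8.358486 / (1 + 0.015500) = 8.230907

Answer: Modified duration = 8.2309


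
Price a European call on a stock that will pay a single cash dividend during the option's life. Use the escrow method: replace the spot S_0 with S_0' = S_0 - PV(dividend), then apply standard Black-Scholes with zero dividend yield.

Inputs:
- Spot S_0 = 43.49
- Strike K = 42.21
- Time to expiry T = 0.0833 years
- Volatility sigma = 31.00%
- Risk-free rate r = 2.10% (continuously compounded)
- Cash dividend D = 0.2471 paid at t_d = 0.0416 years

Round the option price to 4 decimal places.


PV(D) = D * exp(-r * t_d) = 0.2471 * 0.99912678 = 0.24688423
S_0' = S_0 - PV(D) = 43.4900 - 0.24688423 = 43.24311577
d1 = (ln(S_0'/K) + (r + sigma^2/2)*T) / (sigma*sqrt(T)) = 0.33455110
d2 = d1 - sigma*sqrt(T) = 0.24507971
exp(-rT) = 0.99825223
N(d1) = 0.63101813; N(d2) = 0.59680264
C = S_0' * N(d1) - K * exp(-rT) * N(d2) = 43.24311577 * 0.63101813 - 42.2100 * 0.99825223 * 0.59680264 = 2.1402

Answer: Price = 2.1402


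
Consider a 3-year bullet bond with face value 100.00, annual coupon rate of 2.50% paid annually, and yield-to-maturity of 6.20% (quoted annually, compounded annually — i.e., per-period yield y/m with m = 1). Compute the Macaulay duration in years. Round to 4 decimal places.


Coupon per period c = face * coupon_rate / m = 2.500000
Periods per year m = 1; per-period yield y/m = 0.062000
Number of cashflows N = 3
Cashflows (t years, CF_t, discount factor 1/(1+y/m)^(m*t), PV):
  t = 1.0000: CF_t = 2.500000, DF = 0.941620, PV = 2.354049
  t = 2.0000: CF_t = 2.500000, DF = 0.886647, PV = 2.216619
  t = 3.0000: CF_t = 102.500000, DF = 0.834885, PV = 85.575671
Price P = sum_t PV_t = 90.146339
Macaulay numerator sum_t t * PV_t:
  t * PV_t at t = 1.0000: 2.354049
  t * PV_t at t = 2.0000: 4.433237
  t * PV_t at t = 3.0000: 256.727014
Macaulay duration D = (sum_t t * PV_t) / P = 263.514300 / 90.146339 = 2.923184

Answer: Macaulay duration = 2.9232 years


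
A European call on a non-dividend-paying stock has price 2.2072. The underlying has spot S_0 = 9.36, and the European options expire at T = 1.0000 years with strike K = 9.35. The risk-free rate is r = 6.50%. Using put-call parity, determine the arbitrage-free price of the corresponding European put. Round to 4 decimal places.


Put-call parity: C - P = S_0 * exp(-qT) - K * exp(-rT).
S_0 * exp(-qT) = 9.3600 * 1.00000000 = 9.36000000
K * exp(-rT) = 9.3500 * 0.93706746 = 8.76158078
P = C - S*exp(-qT) + K*exp(-rT)
P = 2.2072 - 9.36000000 + 8.76158078 = 1.6088

Answer: Put price = 1.6088


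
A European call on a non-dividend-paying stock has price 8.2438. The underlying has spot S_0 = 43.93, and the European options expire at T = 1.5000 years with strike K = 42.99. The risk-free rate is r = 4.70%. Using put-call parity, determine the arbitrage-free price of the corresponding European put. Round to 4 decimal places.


Answer: Put price = 4.3774

Derivation:
Put-call parity: C - P = S_0 * exp(-qT) - K * exp(-rT).
S_0 * exp(-qT) = 43.9300 * 1.00000000 = 43.93000000
K * exp(-rT) = 42.9900 * 0.93192774 = 40.06357352
P = C - S*exp(-qT) + K*exp(-rT)
P = 8.2438 - 43.93000000 + 40.06357352 = 4.3774


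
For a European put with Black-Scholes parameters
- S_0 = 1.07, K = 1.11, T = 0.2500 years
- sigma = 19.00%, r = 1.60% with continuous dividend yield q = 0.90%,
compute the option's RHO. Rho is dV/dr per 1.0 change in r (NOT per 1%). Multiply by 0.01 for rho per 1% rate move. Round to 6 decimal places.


Answer: Rho = -0.182717

Derivation:
d1 = -0.3204091247; d2 = -0.4154091247
phi(d1) = 0.3789808750; exp(-qT) = 0.9977525294; exp(-rT) = 0.9960079893
N(-d2) = 0.6610787860
Rho = -K*T*exp(-rT)*N(-d2) = -1.1100 * 0.2500 * 0.9960079893 * 0.6610787860 = -0.182717


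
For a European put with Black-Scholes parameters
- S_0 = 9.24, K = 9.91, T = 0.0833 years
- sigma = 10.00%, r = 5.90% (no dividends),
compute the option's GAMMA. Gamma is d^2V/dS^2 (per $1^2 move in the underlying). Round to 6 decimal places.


d1 = -2.2407264454; d2 = -2.2695881848
phi(d1) = 0.0324074795; exp(-qT) = 1.0000000000; exp(-rT) = 0.9950973574
Gamma = exp(-qT) * phi(d1) / (S * sigma * sqrt(T)) = 1.0000000000 * 0.0324074795 / (9.2400 * 0.1000 * 0.2886173938) = 0.121521

Answer: Gamma = 0.121521


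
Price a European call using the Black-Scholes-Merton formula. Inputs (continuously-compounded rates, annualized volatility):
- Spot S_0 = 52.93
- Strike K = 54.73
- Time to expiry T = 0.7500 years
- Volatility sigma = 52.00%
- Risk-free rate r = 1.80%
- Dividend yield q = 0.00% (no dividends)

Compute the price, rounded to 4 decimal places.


d1 = (ln(S/K) + (r - q + 0.5*sigma^2) * T) / (sigma * sqrt(T)) = 0.18088446
d2 = d1 - sigma * sqrt(T) = -0.26944875
exp(-rT) = 0.98659072; exp(-qT) = 1.00000000
C = S_0 * exp(-qT) * N(d1) - K * exp(-rT) * N(d2)
N(d1) = 0.57177087; N(d2) = 0.39379219
C = 52.9300 * 1.00000000 * 0.57177087 - 54.7300 * 0.98659072 * 0.39379219 = 9.0006

Answer: Price = 9.0006


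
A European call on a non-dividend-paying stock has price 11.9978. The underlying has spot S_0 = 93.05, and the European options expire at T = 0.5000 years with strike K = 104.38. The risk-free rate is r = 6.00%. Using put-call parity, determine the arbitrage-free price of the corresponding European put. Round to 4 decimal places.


Answer: Put price = 20.2429

Derivation:
Put-call parity: C - P = S_0 * exp(-qT) - K * exp(-rT).
S_0 * exp(-qT) = 93.0500 * 1.00000000 = 93.05000000
K * exp(-rT) = 104.3800 * 0.97044553 = 101.29510479
P = C - S*exp(-qT) + K*exp(-rT)
P = 11.9978 - 93.05000000 + 101.29510479 = 20.2429


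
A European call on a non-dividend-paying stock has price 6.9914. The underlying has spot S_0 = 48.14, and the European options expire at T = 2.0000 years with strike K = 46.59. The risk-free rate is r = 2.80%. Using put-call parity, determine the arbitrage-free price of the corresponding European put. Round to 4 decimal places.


Answer: Put price = 2.9041

Derivation:
Put-call parity: C - P = S_0 * exp(-qT) - K * exp(-rT).
S_0 * exp(-qT) = 48.1400 * 1.00000000 = 48.14000000
K * exp(-rT) = 46.5900 * 0.94553914 = 44.05266834
P = C - S*exp(-qT) + K*exp(-rT)
P = 6.9914 - 48.14000000 + 44.05266834 = 2.9041


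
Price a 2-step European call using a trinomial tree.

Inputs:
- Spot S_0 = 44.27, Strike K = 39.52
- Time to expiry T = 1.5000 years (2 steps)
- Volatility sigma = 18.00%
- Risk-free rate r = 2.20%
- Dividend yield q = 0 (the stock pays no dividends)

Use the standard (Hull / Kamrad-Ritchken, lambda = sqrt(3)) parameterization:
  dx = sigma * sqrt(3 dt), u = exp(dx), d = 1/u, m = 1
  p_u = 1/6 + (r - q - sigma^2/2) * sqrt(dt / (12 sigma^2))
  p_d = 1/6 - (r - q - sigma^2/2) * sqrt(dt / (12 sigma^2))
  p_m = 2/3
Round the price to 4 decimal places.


Answer: Price = V(0,0) = 7.5375

Derivation:
dt = T/N = 0.750000; dx = sigma*sqrt(3*dt) = 0.270000
u = exp(dx) = 1.309964; d = 1/u = 0.763379
p_u = 0.174722, p_m = 0.666667, p_d = 0.158611
Discount per step: exp(-r*dt) = 0.983635
Stock lattice S(k, j) with j the centered position index:
  k=0: S(0,+0) = 44.2700
  k=1: S(1,-1) = 33.7948; S(1,+0) = 44.2700; S(1,+1) = 57.9921
  k=2: S(2,-2) = 25.7983; S(2,-1) = 33.7948; S(2,+0) = 44.2700; S(2,+1) = 57.9921; S(2,+2) = 75.9676
Terminal payoffs V(N, j) = max(S_T - K, 0):
  V(2,-2) = 0.000000; V(2,-1) = 0.000000; V(2,+0) = 4.750000; V(2,+1) = 18.472126; V(2,+2) = 36.447624
Backward induction: V(k, j) = exp(-r*dt) * [p_u * V(k+1, j+1) + p_m * V(k+1, j) + p_d * V(k+1, j-1)]
  V(1,-1) = exp(-r*dt) * [p_u*4.750000 + p_m*0.000000 + p_d*0.000000] = 0.816349
  V(1,+0) = exp(-r*dt) * [p_u*18.472126 + p_m*4.750000 + p_d*0.000000] = 6.289520
  V(1,+1) = exp(-r*dt) * [p_u*36.447624 + p_m*18.472126 + p_d*4.750000] = 19.118295
  V(0,+0) = exp(-r*dt) * [p_u*19.118295 + p_m*6.289520 + p_d*0.816349] = 7.537486


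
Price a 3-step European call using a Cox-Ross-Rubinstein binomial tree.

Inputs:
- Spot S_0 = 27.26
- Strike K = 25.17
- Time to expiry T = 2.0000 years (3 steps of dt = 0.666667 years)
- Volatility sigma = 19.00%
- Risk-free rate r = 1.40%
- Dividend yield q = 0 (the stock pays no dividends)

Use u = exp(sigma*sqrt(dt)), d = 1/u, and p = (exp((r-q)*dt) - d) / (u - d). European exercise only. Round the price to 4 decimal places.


dt = T/N = 0.666667
u = exp(sigma*sqrt(dt)) = 1.167815; d = 1/u = 0.856300
p = (exp((r-q)*dt) - d) / (u - d) = 0.491395
Discount per step: exp(-r*dt) = 0.990710
Stock lattice S(k, i) with i counting down-moves:
  k=0: S(0,0) = 27.2600
  k=1: S(1,0) = 31.8346; S(1,1) = 23.3427
  k=2: S(2,0) = 37.1770; S(2,1) = 27.2600; S(2,2) = 19.9884
  k=3: S(3,0) = 43.4158; S(3,1) = 31.8346; S(3,2) = 23.3427; S(3,3) = 17.1161
Terminal payoffs V(N, i) = max(S_T - K, 0):
  V(3,0) = 18.245802; V(3,1) = 6.664633; V(3,2) = 0.000000; V(3,3) = 0.000000
Backward induction: V(k, i) = exp(-r*dt) * [p * V(k+1, i) + (1-p) * V(k+1, i+1)].
  V(2,0) = exp(-r*dt) * [p*18.245802 + (1-p)*6.664633] = 12.240784
  V(2,1) = exp(-r*dt) * [p*6.664633 + (1-p)*0.000000] = 3.244546
  V(2,2) = exp(-r*dt) * [p*0.000000 + (1-p)*0.000000] = 0.000000
  V(1,0) = exp(-r*dt) * [p*12.240784 + (1-p)*3.244546] = 7.594046
  V(1,1) = exp(-r*dt) * [p*3.244546 + (1-p)*0.000000] = 1.579543
  V(0,0) = exp(-r*dt) * [p*7.594046 + (1-p)*1.579543] = 4.492912

Answer: Price = V(0,0) = 4.4929


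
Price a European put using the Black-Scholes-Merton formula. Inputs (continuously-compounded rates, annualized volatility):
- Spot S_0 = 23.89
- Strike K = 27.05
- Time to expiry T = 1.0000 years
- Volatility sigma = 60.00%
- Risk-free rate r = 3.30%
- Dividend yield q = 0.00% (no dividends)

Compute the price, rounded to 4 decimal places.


Answer: Price = 7.1099

Derivation:
d1 = (ln(S/K) + (r - q + 0.5*sigma^2) * T) / (sigma * sqrt(T)) = 0.14795493
d2 = d1 - sigma * sqrt(T) = -0.45204507
exp(-rT) = 0.96753856; exp(-qT) = 1.00000000
P = K * exp(-rT) * N(-d2) - S_0 * exp(-qT) * N(-d1)
N(-d1) = 0.44118917; N(-d2) = 0.67438174
P = 27.0500 * 0.96753856 * 0.67438174 - 23.8900 * 1.00000000 * 0.44118917 = 7.1099


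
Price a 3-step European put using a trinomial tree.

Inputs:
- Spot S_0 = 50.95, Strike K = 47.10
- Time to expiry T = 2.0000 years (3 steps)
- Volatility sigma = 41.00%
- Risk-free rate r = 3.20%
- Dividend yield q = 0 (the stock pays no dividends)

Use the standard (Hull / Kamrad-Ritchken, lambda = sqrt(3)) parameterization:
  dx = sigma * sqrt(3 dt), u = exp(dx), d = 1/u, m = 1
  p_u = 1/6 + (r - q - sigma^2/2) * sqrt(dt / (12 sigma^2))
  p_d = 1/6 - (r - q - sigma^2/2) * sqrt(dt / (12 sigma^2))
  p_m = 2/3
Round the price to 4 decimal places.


Answer: Price = V(0,0) = 7.3699

Derivation:
dt = T/N = 0.666667; dx = sigma*sqrt(3*dt) = 0.579828
u = exp(dx) = 1.785730; d = 1/u = 0.559995
p_u = 0.136744, p_m = 0.666667, p_d = 0.196589
Discount per step: exp(-r*dt) = 0.978893
Stock lattice S(k, j) with j the centered position index:
  k=0: S(0,+0) = 50.9500
  k=1: S(1,-1) = 28.5317; S(1,+0) = 50.9500; S(1,+1) = 90.9830
  k=2: S(2,-2) = 15.9776; S(2,-1) = 28.5317; S(2,+0) = 50.9500; S(2,+1) = 90.9830; S(2,+2) = 162.4711
  k=3: S(3,-3) = 8.9474; S(3,-2) = 15.9776; S(3,-1) = 28.5317; S(3,+0) = 50.9500; S(3,+1) = 90.9830; S(3,+2) = 162.4711; S(3,+3) = 290.1295
Terminal payoffs V(N, j) = max(K - S_T, 0):
  V(3,-3) = 38.152608; V(3,-2) = 31.122370; V(3,-1) = 18.568259; V(3,+0) = 0.000000; V(3,+1) = 0.000000; V(3,+2) = 0.000000; V(3,+3) = 0.000000
Backward induction: V(k, j) = exp(-r*dt) * [p_u * V(k+1, j+1) + p_m * V(k+1, j) + p_d * V(k+1, j-1)]
  V(2,-2) = exp(-r*dt) * [p_u*18.568259 + p_m*31.122370 + p_d*38.152608] = 30.137892
  V(2,-1) = exp(-r*dt) * [p_u*0.000000 + p_m*18.568259 + p_d*31.122370] = 18.106739
  V(2,+0) = exp(-r*dt) * [p_u*0.000000 + p_m*0.000000 + p_d*18.568259] = 3.573273
  V(2,+1) = exp(-r*dt) * [p_u*0.000000 + p_m*0.000000 + p_d*0.000000] = 0.000000
  V(2,+2) = exp(-r*dt) * [p_u*0.000000 + p_m*0.000000 + p_d*0.000000] = 0.000000
  V(1,-1) = exp(-r*dt) * [p_u*3.573273 + p_m*18.106739 + p_d*30.137892] = 18.094411
  V(1,+0) = exp(-r*dt) * [p_u*0.000000 + p_m*3.573273 + p_d*18.106739] = 5.816359
  V(1,+1) = exp(-r*dt) * [p_u*0.000000 + p_m*0.000000 + p_d*3.573273] = 0.687640
  V(0,+0) = exp(-r*dt) * [p_u*0.687640 + p_m*5.816359 + p_d*18.094411] = 7.369859


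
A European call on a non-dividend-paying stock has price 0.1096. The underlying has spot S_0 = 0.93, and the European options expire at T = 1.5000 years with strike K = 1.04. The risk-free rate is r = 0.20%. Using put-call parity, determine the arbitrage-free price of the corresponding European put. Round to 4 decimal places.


Answer: Put price = 0.2165

Derivation:
Put-call parity: C - P = S_0 * exp(-qT) - K * exp(-rT).
S_0 * exp(-qT) = 0.9300 * 1.00000000 = 0.93000000
K * exp(-rT) = 1.0400 * 0.99700450 = 1.03688468
P = C - S*exp(-qT) + K*exp(-rT)
P = 0.1096 - 0.93000000 + 1.03688468 = 0.2165


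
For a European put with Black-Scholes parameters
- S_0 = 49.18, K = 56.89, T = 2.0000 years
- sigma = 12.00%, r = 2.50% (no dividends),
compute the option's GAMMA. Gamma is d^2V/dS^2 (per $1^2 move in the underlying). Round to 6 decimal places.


d1 = -0.4786673440; d2 = -0.6483729715
phi(d1) = 0.3557597106; exp(-qT) = 1.0000000000; exp(-rT) = 0.9512294245
Gamma = exp(-qT) * phi(d1) / (S * sigma * sqrt(T)) = 1.0000000000 * 0.3557597106 / (49.1800 * 0.1200 * 1.4142135624) = 0.042626

Answer: Gamma = 0.042626


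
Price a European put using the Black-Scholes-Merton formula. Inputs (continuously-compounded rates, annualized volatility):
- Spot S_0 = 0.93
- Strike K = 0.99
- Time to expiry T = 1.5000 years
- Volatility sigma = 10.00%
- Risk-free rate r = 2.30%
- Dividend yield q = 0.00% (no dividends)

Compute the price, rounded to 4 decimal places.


Answer: Price = 0.0605

Derivation:
d1 = (ln(S/K) + (r - q + 0.5*sigma^2) * T) / (sigma * sqrt(T)) = -0.16754801
d2 = d1 - sigma * sqrt(T) = -0.29002250
exp(-rT) = 0.96608834; exp(-qT) = 1.00000000
P = K * exp(-rT) * N(-d2) - S_0 * exp(-qT) * N(-d1)
N(-d1) = 0.56653056; N(-d2) = 0.61410049
P = 0.9900 * 0.96608834 * 0.61410049 - 0.9300 * 1.00000000 * 0.56653056 = 0.0605


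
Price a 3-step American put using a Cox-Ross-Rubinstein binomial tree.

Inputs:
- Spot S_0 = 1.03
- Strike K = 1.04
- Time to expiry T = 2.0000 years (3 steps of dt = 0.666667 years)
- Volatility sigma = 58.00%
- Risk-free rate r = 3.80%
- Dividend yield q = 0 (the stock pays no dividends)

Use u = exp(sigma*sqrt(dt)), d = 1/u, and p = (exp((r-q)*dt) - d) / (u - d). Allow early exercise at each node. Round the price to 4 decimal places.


Answer: Price = V(0,0) = 0.3175

Derivation:
dt = T/N = 0.666667
u = exp(sigma*sqrt(dt)) = 1.605713; d = 1/u = 0.622776
p = (exp((r-q)*dt) - d) / (u - d) = 0.409874
Discount per step: exp(-r*dt) = 0.974985
Stock lattice S(k, i) with i counting down-moves:
  k=0: S(0,0) = 1.0300
  k=1: S(1,0) = 1.6539; S(1,1) = 0.6415
  k=2: S(2,0) = 2.6557; S(2,1) = 1.0300; S(2,2) = 0.3995
  k=3: S(3,0) = 4.2642; S(3,1) = 1.6539; S(3,2) = 0.6415; S(3,3) = 0.2488
Terminal payoffs V(N, i) = max(K - S_T, 0):
  V(3,0) = 0.000000; V(3,1) = 0.000000; V(3,2) = 0.398540; V(3,3) = 0.791210
Backward induction: V(k, i) = exp(-r*dt) * [p * V(k+1, i) + (1-p) * V(k+1, i+1)]; then take max(V_cont, immediate exercise) for American.
  V(2,0) = exp(-r*dt) * [p*0.000000 + (1-p)*0.000000] = 0.000000; exercise = 0.000000; V(2,0) = max -> 0.000000
  V(2,1) = exp(-r*dt) * [p*0.000000 + (1-p)*0.398540] = 0.229306; exercise = 0.010000; V(2,1) = max -> 0.229306
  V(2,2) = exp(-r*dt) * [p*0.398540 + (1-p)*0.791210] = 0.614499; exercise = 0.640514; V(2,2) = max -> 0.640514
  V(1,0) = exp(-r*dt) * [p*0.000000 + (1-p)*0.229306] = 0.131934; exercise = 0.000000; V(1,0) = max -> 0.131934
  V(1,1) = exp(-r*dt) * [p*0.229306 + (1-p)*0.640514] = 0.460164; exercise = 0.398540; V(1,1) = max -> 0.460164
  V(0,0) = exp(-r*dt) * [p*0.131934 + (1-p)*0.460164] = 0.317485; exercise = 0.010000; V(0,0) = max -> 0.317485


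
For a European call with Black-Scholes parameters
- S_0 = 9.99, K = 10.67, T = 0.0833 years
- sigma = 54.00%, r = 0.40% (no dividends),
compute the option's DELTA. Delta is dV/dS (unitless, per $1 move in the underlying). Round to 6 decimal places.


Answer: Delta = 0.366003

Derivation:
d1 = -0.3424573039; d2 = -0.4983106966
phi(d1) = 0.3762215668; exp(-qT) = 1.0000000000; exp(-rT) = 0.9996668555
N(d1) = 0.3660033851
Delta = exp(-qT) * N(d1) = 1.0000000000 * 0.3660033851 = 0.366003


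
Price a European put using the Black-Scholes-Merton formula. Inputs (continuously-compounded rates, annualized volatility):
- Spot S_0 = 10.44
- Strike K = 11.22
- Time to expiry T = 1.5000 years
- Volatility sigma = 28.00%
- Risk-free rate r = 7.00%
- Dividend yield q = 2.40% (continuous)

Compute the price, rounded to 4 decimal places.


Answer: Price = 1.3886

Derivation:
d1 = (ln(S/K) + (r - q + 0.5*sigma^2) * T) / (sigma * sqrt(T)) = 0.16256063
d2 = d1 - sigma * sqrt(T) = -0.18036794
exp(-rT) = 0.90032452; exp(-qT) = 0.96464029
P = K * exp(-rT) * N(-d2) - S_0 * exp(-qT) * N(-d1)
N(-d1) = 0.43543219; N(-d2) = 0.57156814
P = 11.2200 * 0.90032452 * 0.57156814 - 10.4400 * 0.96464029 * 0.43543219 = 1.3886


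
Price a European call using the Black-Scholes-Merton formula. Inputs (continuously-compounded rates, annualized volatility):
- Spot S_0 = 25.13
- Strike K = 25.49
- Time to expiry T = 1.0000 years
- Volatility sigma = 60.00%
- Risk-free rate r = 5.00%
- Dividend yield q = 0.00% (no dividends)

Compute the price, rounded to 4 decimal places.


Answer: Price = 6.2737

Derivation:
d1 = (ln(S/K) + (r - q + 0.5*sigma^2) * T) / (sigma * sqrt(T)) = 0.35962689
d2 = d1 - sigma * sqrt(T) = -0.24037311
exp(-rT) = 0.95122942; exp(-qT) = 1.00000000
C = S_0 * exp(-qT) * N(d1) - K * exp(-rT) * N(d2)
N(d1) = 0.64043691; N(d2) = 0.40502051
C = 25.1300 * 1.00000000 * 0.64043691 - 25.4900 * 0.95122942 * 0.40502051 = 6.2737


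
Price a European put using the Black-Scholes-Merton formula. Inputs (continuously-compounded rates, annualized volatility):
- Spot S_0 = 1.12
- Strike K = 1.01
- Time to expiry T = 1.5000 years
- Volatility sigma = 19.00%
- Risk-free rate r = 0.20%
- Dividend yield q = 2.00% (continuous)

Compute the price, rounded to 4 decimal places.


d1 = (ln(S/K) + (r - q + 0.5*sigma^2) * T) / (sigma * sqrt(T)) = 0.44457532
d2 = d1 - sigma * sqrt(T) = 0.21187379
exp(-rT) = 0.99700450; exp(-qT) = 0.97044553
P = K * exp(-rT) * N(-d2) - S_0 * exp(-qT) * N(-d1)
N(-d1) = 0.32831334; N(-d2) = 0.41610275
P = 1.0100 * 0.99700450 * 0.41610275 - 1.1200 * 0.97044553 * 0.32831334 = 0.0622

Answer: Price = 0.0622


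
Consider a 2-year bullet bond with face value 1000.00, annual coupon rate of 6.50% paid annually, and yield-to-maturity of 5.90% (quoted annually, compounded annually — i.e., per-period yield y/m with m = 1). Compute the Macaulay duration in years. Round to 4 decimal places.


Answer: Macaulay duration = 1.9393 years

Derivation:
Coupon per period c = face * coupon_rate / m = 65.000000
Periods per year m = 1; per-period yield y/m = 0.059000
Number of cashflows N = 2
Cashflows (t years, CF_t, discount factor 1/(1+y/m)^(m*t), PV):
  t = 1.0000: CF_t = 65.000000, DF = 0.944287, PV = 61.378659
  t = 2.0000: CF_t = 1065.000000, DF = 0.891678, PV = 949.637132
Price P = sum_t PV_t = 1011.015791
Macaulay numerator sum_t t * PV_t:
  t * PV_t at t = 1.0000: 61.378659
  t * PV_t at t = 2.0000: 1899.274263
Macaulay duration D = (sum_t t * PV_t) / P = 1960.652922 / 1011.015791 = 1.939290


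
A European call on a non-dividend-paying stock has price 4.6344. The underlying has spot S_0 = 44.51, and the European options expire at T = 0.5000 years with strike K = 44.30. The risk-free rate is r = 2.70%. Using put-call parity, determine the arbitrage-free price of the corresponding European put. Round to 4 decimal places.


Put-call parity: C - P = S_0 * exp(-qT) - K * exp(-rT).
S_0 * exp(-qT) = 44.5100 * 1.00000000 = 44.51000000
K * exp(-rT) = 44.3000 * 0.98659072 = 43.70596873
P = C - S*exp(-qT) + K*exp(-rT)
P = 4.6344 - 44.51000000 + 43.70596873 = 3.8304

Answer: Put price = 3.8304


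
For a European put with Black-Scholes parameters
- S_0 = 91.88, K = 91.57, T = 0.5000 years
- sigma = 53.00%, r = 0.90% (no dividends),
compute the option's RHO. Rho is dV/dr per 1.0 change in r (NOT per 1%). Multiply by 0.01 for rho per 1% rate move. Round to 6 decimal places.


Answer: Rho = -25.800797

Derivation:
d1 = 0.2084088388; d2 = -0.1663577552
phi(d1) = 0.3903718021; exp(-qT) = 1.0000000000; exp(-rT) = 0.9955101098
N(-d2) = 0.5660622914
Rho = -K*T*exp(-rT)*N(-d2) = -91.5700 * 0.5000 * 0.9955101098 * 0.5660622914 = -25.800797


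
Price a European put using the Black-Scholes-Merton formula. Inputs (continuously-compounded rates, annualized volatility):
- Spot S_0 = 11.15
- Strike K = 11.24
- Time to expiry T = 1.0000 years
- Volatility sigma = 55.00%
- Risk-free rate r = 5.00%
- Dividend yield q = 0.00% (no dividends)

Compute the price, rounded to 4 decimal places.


d1 = (ln(S/K) + (r - q + 0.5*sigma^2) * T) / (sigma * sqrt(T)) = 0.35129210
d2 = d1 - sigma * sqrt(T) = -0.19870790
exp(-rT) = 0.95122942; exp(-qT) = 1.00000000
P = K * exp(-rT) * N(-d2) - S_0 * exp(-qT) * N(-d1)
N(-d1) = 0.36268461; N(-d2) = 0.57875438
P = 11.2400 * 0.95122942 * 0.57875438 - 11.1500 * 1.00000000 * 0.36268461 = 2.1440

Answer: Price = 2.1440


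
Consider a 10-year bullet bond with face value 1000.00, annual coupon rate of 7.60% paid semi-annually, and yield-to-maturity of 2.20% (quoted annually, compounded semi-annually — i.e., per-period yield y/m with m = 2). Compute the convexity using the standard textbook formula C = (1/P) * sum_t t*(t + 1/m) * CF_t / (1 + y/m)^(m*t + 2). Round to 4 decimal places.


Coupon per period c = face * coupon_rate / m = 38.000000
Periods per year m = 2; per-period yield y/m = 0.011000
Number of cashflows N = 20
Cashflows (t years, CF_t, discount factor 1/(1+y/m)^(m*t), PV):
  t = 0.5000: CF_t = 38.000000, DF = 0.989120, PV = 37.586548
  t = 1.0000: CF_t = 38.000000, DF = 0.978358, PV = 37.177594
  t = 1.5000: CF_t = 38.000000, DF = 0.967713, PV = 36.773090
  t = 2.0000: CF_t = 38.000000, DF = 0.957184, PV = 36.372988
  t = 2.5000: CF_t = 38.000000, DF = 0.946769, PV = 35.977238
  t = 3.0000: CF_t = 38.000000, DF = 0.936468, PV = 35.585794
  t = 3.5000: CF_t = 38.000000, DF = 0.926279, PV = 35.198610
  t = 4.0000: CF_t = 38.000000, DF = 0.916201, PV = 34.815638
  t = 4.5000: CF_t = 38.000000, DF = 0.906232, PV = 34.436832
  t = 5.0000: CF_t = 38.000000, DF = 0.896372, PV = 34.062149
  t = 5.5000: CF_t = 38.000000, DF = 0.886620, PV = 33.691542
  t = 6.0000: CF_t = 38.000000, DF = 0.876973, PV = 33.324967
  t = 6.5000: CF_t = 38.000000, DF = 0.867431, PV = 32.962381
  t = 7.0000: CF_t = 38.000000, DF = 0.857993, PV = 32.603740
  t = 7.5000: CF_t = 38.000000, DF = 0.848658, PV = 32.249001
  t = 8.0000: CF_t = 38.000000, DF = 0.839424, PV = 31.898121
  t = 8.5000: CF_t = 38.000000, DF = 0.830291, PV = 31.551060
  t = 9.0000: CF_t = 38.000000, DF = 0.821257, PV = 31.207774
  t = 9.5000: CF_t = 38.000000, DF = 0.812322, PV = 30.868224
  t = 10.0000: CF_t = 1038.000000, DF = 0.803483, PV = 834.015730
Price P = sum_t PV_t = 1482.359020
Convexity numerator sum_t t*(t + 1/m) * CF_t / (1+y/m)^(m*t + 2):
  t = 0.5000: term = 18.386545
  t = 1.0000: term = 54.559481
  t = 1.5000: term = 107.931714
  t = 2.0000: term = 177.928971
  t = 2.5000: term = 263.989571
  t = 3.0000: term = 365.564194
  t = 3.5000: term = 482.115653
  t = 4.0000: term = 613.118677
  t = 4.5000: term = 758.059689
  t = 5.0000: term = 916.436596
  t = 5.5000: term = 1087.758571
  t = 6.0000: term = 1271.545852
  t = 6.5000: term = 1467.329535
  t = 7.0000: term = 1674.651376
  t = 7.5000: term = 1893.063587
  t = 8.0000: term = 2122.128650
  t = 8.5000: term = 2361.419121
  t = 9.0000: term = 2610.517444
  t = 9.5000: term = 2869.015764
  t = 10.0000: term = 85676.403908
Convexity = (1/P) * sum = 106791.924898 / 1482.359020 = 72.041876

Answer: Convexity = 72.0419


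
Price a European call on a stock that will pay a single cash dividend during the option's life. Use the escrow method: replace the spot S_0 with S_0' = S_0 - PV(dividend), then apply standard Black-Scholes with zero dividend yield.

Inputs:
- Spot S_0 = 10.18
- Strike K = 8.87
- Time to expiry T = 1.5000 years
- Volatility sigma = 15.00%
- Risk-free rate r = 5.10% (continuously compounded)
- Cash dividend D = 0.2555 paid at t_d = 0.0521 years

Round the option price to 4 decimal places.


PV(D) = D * exp(-r * t_d) = 0.2555 * 0.99734643 = 0.25482201
S_0' = S_0 - PV(D) = 10.1800 - 0.25482201 = 9.92517799
d1 = (ln(S_0'/K) + (r + sigma^2/2)*T) / (sigma*sqrt(T)) = 1.12009703
d2 = d1 - sigma*sqrt(T) = 0.93638530
exp(-rT) = 0.92635291
N(d1) = 0.86866379; N(d2) = 0.82546258
C = S_0' * N(d1) - K * exp(-rT) * N(d2) = 9.92517799 * 0.86866379 - 8.8700 * 0.92635291 * 0.82546258 = 1.8390

Answer: Price = 1.8390


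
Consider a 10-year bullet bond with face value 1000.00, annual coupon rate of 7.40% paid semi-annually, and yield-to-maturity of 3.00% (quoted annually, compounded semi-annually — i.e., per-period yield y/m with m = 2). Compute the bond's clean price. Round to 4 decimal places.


Answer: Price = 1377.7101

Derivation:
Coupon per period c = face * coupon_rate / m = 37.000000
Periods per year m = 2; per-period yield y/m = 0.015000
Number of cashflows N = 20
Cashflows (t years, CF_t, discount factor 1/(1+y/m)^(m*t), PV):
  t = 0.5000: CF_t = 37.000000, DF = 0.985222, PV = 36.453202
  t = 1.0000: CF_t = 37.000000, DF = 0.970662, PV = 35.914485
  t = 1.5000: CF_t = 37.000000, DF = 0.956317, PV = 35.383729
  t = 2.0000: CF_t = 37.000000, DF = 0.942184, PV = 34.860817
  t = 2.5000: CF_t = 37.000000, DF = 0.928260, PV = 34.345632
  t = 3.0000: CF_t = 37.000000, DF = 0.914542, PV = 33.838061
  t = 3.5000: CF_t = 37.000000, DF = 0.901027, PV = 33.337991
  t = 4.0000: CF_t = 37.000000, DF = 0.887711, PV = 32.845312
  t = 4.5000: CF_t = 37.000000, DF = 0.874592, PV = 32.359913
  t = 5.0000: CF_t = 37.000000, DF = 0.861667, PV = 31.881688
  t = 5.5000: CF_t = 37.000000, DF = 0.848933, PV = 31.410530
  t = 6.0000: CF_t = 37.000000, DF = 0.836387, PV = 30.946335
  t = 6.5000: CF_t = 37.000000, DF = 0.824027, PV = 30.489000
  t = 7.0000: CF_t = 37.000000, DF = 0.811849, PV = 30.038423
  t = 7.5000: CF_t = 37.000000, DF = 0.799852, PV = 29.594506
  t = 8.0000: CF_t = 37.000000, DF = 0.788031, PV = 29.157148
  t = 8.5000: CF_t = 37.000000, DF = 0.776385, PV = 28.726255
  t = 9.0000: CF_t = 37.000000, DF = 0.764912, PV = 28.301729
  t = 9.5000: CF_t = 37.000000, DF = 0.753607, PV = 27.883477
  t = 10.0000: CF_t = 1037.000000, DF = 0.742470, PV = 769.941824
Price P = sum_t PV_t = 1377.710053
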